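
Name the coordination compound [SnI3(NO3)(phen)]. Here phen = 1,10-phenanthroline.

triiodonitrato(1,10-phenanthroline)tin(IV)

There is no counter-ion, so the complex is neutral overall.
Ligand charges: 3×iodo (-1 each), 1×nitrato (-1 each), 1×1,10-phenanthroline (neutral); total -4. So Sn + (-4) = 0, giving Sn = +4.
Ligands are named alphabetically: iodo before nitrato before phenanthroline.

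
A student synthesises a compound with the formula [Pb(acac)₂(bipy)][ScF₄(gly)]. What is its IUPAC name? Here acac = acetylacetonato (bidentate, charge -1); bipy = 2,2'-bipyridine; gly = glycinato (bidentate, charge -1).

Scandium is always +3 in its complexes; the anion's ligand charges sum to -5, so the complex anion is 2−.
A 1:1 salt means the cation carries the equal and opposite charge, 2+.
Cation: ligand charges sum to -2; for the ion to be 2+, Pb = +4.

bis(acetylacetonato)(2,2'-bipyridine)lead(IV) tetrafluoro(glycinato)scandate(III)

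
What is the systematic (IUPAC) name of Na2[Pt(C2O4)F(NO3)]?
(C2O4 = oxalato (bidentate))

sodium fluoronitratooxalatoplatinate(II)

The 2 sodium counter-ions carry a total charge of +2, so each complex ion is 2−.
Ligand charges: 1×nitrato (-1 each), 1×oxalato (-2 each), 1×fluoro (-1 each); total -4. So Pt + (-4) = 2−, giving Pt = +2.
The complex ion is anionic, so platinum takes the -ate form platinate(II).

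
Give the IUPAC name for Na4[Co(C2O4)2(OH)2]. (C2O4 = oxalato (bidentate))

sodium dihydroxodioxalatocobaltate(II)

The 4 sodium counter-ions carry a total charge of +4, so each complex ion is 4−.
Ligand charges: 2×hydroxo (-1 each), 2×oxalato (-2 each); total -6. So Co + (-6) = 4−, giving Co = +2.
Ligands are named alphabetically: hydroxo before oxalato.
The complex ion is anionic, so cobalt takes the -ate form cobaltate(II).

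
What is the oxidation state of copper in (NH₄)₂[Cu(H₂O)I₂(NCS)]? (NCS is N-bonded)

+1

2 ammonium outside the brackets (+1 each) → the complex ion is 2−.
Ligand charges: 1×H2O neutral; 1×NCS = -1; 2×I = -2; sum -3.
Cu + (-3) = 2− ⇒ Cu is +1.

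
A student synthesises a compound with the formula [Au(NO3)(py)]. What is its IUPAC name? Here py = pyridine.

nitrato(pyridine)gold(I)

There is no counter-ion, so the complex is neutral overall.
Ligand charges: 1×nitrato (-1 each), 1×pyridine (neutral); total -1. So Au + (-1) = 0, giving Au = +1.
Ligands are named alphabetically: nitrato before pyridine.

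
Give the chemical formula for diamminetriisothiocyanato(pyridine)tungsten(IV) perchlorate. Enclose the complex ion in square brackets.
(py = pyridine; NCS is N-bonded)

Ligands: 1 pyridine (py, neutral), 2 ammine (NH3, neutral), 3 isothiocyanato (NCS, -1). Ligand charge sum = -3.
With W in oxidation state +4, the complex ion is [W...]^1+.
Charge balance with perchlorate (-1) requires 1 complex ion per 1 perchlorate.

[W(NCS)3(NH3)2(py)]ClO4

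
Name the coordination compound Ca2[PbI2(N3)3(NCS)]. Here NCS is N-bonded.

The 2 calcium counter-ions carry a total charge of +4, so each complex ion is 4−.
Ligand charges: 2×iodo (-1 each), 1×isothiocyanato (-1 each), 3×azido (-1 each); total -6. So Pb + (-6) = 4−, giving Pb = +2.
The complex ion is anionic, so lead takes the -ate form plumbate(II).

calcium triazidodiiodoisothiocyanatoplumbate(II)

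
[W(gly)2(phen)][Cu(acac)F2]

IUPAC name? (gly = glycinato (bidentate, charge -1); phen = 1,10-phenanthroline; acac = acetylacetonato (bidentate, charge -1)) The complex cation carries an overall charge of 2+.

bis(glycinato)(1,10-phenanthroline)tungsten(IV) (acetylacetonato)difluorocuprate(I)

The complex cation is given as 2+; its ligand charges sum to -2, so W = +4.
A 1:1 salt means the anion carries the equal and opposite charge, 2−.
Anion: ligand charges sum to -3; for the ion to be 2−, Cu = +1.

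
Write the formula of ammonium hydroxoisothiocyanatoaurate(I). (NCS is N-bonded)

NH4[Au(NCS)(OH)]

Ligands: 1 isothiocyanato (NCS, -1), 1 hydroxo (OH, -1). Ligand charge sum = -2.
With Au in oxidation state +1, the complex ion is [Au...]^1−.
Charge balance with ammonium (+1) requires 1 complex ion per 1 ammonium.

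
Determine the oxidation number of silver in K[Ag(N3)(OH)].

1 potassium outside the brackets (+1 each) → the complex ion is 1−.
Ligand charges: 1×OH = -1; 1×N3 = -1; sum -2.
Ag + (-2) = 1− ⇒ Ag is +1.

+1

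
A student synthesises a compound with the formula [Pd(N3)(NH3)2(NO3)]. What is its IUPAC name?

There is no counter-ion, so the complex is neutral overall.
Ligand charges: 1×nitrato (-1 each), 1×azido (-1 each), 2×ammine (neutral); total -2. So Pd + (-2) = 0, giving Pd = +2.
Ligands are named alphabetically: ammine before azido before nitrato.

diammineazidonitratopalladium(II)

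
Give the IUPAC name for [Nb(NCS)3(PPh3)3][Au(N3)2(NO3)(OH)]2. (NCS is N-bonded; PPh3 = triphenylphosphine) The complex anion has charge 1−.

triisothiocyanatotris(triphenylphosphine)niobium(V) diazidohydroxonitratoaurate(III)

Both ions are complex: the cation is named first with the plain metal name, the anion second with the -ate form; each ion's ligands are alphabetised independently.
The complex anion is given as 1−; its ligand charges sum to -4, so Au = +3.
With 2 anions per cation, the cation must be 2×1 = 2+.
Cation: ligand charges sum to -3; for the ion to be 2+, Nb = +5.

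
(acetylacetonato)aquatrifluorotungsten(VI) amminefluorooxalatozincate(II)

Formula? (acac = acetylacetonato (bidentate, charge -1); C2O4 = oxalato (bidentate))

[W(acac)F3(H2O)][Zn(C2O4)F(NH3)]2

Cation [W…]: ligand charges -4, W(VI) ⇒ ion charge 2+.
Anion [Zn…]: ligand charges -3, Zn(II) ⇒ ion charge 1−.
One 2+ cation requires 2 of the 1− anion.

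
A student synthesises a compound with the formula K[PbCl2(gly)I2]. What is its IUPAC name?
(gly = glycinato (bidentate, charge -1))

potassium dichloro(glycinato)diiodoplumbate(IV)

The 1 potassium counter-ion carries a total charge of +1, so each complex ion is 1−.
Ligand charges: 2×chloro (-1 each), 1×glycinato (-1 each), 2×iodo (-1 each); total -5. So Pb + (-5) = 1−, giving Pb = +4.
The complex ion is anionic, so lead takes the -ate form plumbate(IV).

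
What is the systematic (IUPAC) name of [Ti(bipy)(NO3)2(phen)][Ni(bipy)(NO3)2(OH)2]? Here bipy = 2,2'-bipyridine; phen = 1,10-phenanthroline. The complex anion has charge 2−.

(2,2'-bipyridine)dinitrato(1,10-phenanthroline)titanium(IV) (2,2'-bipyridine)dihydroxodinitratonickelate(II)

Both ions are complex: the cation is named first with the plain metal name, the anion second with the -ate form; each ion's ligands are alphabetised independently.
The complex anion is given as 2−; its ligand charges sum to -4, so Ni = +2.
A 1:1 salt means the cation carries the equal and opposite charge, 2+.
Cation: ligand charges sum to -2; for the ion to be 2+, Ti = +4.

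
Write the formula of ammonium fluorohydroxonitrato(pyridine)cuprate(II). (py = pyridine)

Ligands: 1 fluoro (F, -1), 1 hydroxo (OH, -1), 1 nitrato (NO3, -1), 1 pyridine (py, neutral). Ligand charge sum = -3.
Charge balance with ammonium (+1) requires 1 complex ion per 1 ammonium.

NH4[CuF(NO3)(OH)(py)]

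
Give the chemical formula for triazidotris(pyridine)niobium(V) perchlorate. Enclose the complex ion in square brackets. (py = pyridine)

[Nb(N3)3(py)3](ClO4)2

Ligands: 3 azido (N3, -1), 3 pyridine (py, neutral). Ligand charge sum = -3.
With Nb in oxidation state +5, the complex ion is [Nb...]^2+.
Charge balance with perchlorate (-1) requires 1 complex ion per 2 perchlorate.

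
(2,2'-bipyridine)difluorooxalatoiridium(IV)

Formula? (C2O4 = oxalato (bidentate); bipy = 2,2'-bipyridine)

[Ir(bipy)(C2O4)F2]

Ligands: 1 oxalato (C2O4, -2), 2 fluoro (F, -1), 1 2,2'-bipyridine (bipy, neutral). Ligand charge sum = -4.
With Ir in oxidation state +4, the complex ion is [Ir...].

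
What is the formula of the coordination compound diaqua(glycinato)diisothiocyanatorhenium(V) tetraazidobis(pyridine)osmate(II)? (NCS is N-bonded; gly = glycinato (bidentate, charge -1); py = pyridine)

[Re(gly)(H2O)2(NCS)2][Os(N3)4(py)2]

Cation [Re…]: ligand charges -3, Re(V) ⇒ ion charge 2+.
Anion [Os…]: ligand charges -4, Os(II) ⇒ ion charge 2−.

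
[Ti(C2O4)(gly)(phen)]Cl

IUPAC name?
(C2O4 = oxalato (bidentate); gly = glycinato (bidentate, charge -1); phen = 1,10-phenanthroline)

(glycinato)oxalato(1,10-phenanthroline)titanium(IV) chloride

The 1 chloride counter-ion carries a total charge of -1, so each complex ion is 1+.
Ligand charges: 1×oxalato (-2 each), 1×glycinato (-1 each), 1×1,10-phenanthroline (neutral); total -3. So Ti + (-3) = 1+, giving Ti = +4.
Ligands are named alphabetically: glycinato before oxalato before phenanthroline.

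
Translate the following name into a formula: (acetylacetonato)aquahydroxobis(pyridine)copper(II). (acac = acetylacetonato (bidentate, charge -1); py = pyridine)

Ligands: 1 aqua (H2O, neutral), 1 hydroxo (OH, -1), 1 acetylacetonato (acac, -1), 2 pyridine (py, neutral). Ligand charge sum = -2.
With Cu in oxidation state +2, the complex ion is [Cu...].

[Cu(acac)(H2O)(OH)(py)2]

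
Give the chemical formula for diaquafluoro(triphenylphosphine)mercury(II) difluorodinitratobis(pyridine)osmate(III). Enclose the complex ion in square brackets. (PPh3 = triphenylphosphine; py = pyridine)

Cation [Hg…]: ligand charges -1, Hg(II) ⇒ ion charge 1+.
Anion [Os…]: ligand charges -4, Os(III) ⇒ ion charge 1−.
One 1+ cation balances one 1− anion.

[HgF(H2O)2(PPh3)][OsF2(NO3)2(py)2]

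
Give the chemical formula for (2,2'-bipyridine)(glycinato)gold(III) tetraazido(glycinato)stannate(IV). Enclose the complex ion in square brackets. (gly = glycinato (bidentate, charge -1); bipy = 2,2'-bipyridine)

Cation [Au…]: ligand charges -1, Au(III) ⇒ ion charge 2+.
Anion [Sn…]: ligand charges -5, Sn(IV) ⇒ ion charge 1−.
One 2+ cation requires 2 of the 1− anion.

[Au(bipy)(gly)][Sn(gly)(N3)4]2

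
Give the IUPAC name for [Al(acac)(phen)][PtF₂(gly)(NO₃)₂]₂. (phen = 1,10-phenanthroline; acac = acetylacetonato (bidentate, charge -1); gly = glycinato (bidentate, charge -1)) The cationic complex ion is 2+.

The complex cation is given as 2+; its ligand charges sum to -1, so Al = +3.
With 2 anions per cation, each anion must be 2/2 = 1−.
Anion: ligand charges sum to -5; for the ion to be 1−, Pt = +4.

(acetylacetonato)(1,10-phenanthroline)aluminium(III) difluoro(glycinato)dinitratoplatinate(IV)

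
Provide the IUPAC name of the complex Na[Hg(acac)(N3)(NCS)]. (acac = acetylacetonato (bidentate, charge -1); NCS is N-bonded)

sodium (acetylacetonato)azidoisothiocyanatomercurate(II)

The 1 sodium counter-ion carries a total charge of +1, so each complex ion is 1−.
Ligand charges: 1×acetylacetonato (-1 each), 1×isothiocyanato (-1 each), 1×azido (-1 each); total -3. So Hg + (-3) = 1−, giving Hg = +2.
The complex ion is anionic, so mercury takes the -ate form mercurate(II).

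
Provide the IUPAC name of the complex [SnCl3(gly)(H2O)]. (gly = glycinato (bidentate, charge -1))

There is no counter-ion, so the complex is neutral overall.
Ligand charges: 1×glycinato (-1 each), 1×aqua (neutral), 3×chloro (-1 each); total -4. So Sn + (-4) = 0, giving Sn = +4.
Ligands are named alphabetically: aqua before chloro before glycinato.

aquatrichloro(glycinato)tin(IV)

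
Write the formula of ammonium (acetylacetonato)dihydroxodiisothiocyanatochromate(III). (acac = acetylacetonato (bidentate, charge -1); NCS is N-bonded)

Ligands: 2 hydroxo (OH, -1), 1 acetylacetonato (acac, -1), 2 isothiocyanato (NCS, -1). Ligand charge sum = -5.
Charge balance with ammonium (+1) requires 1 complex ion per 2 ammonium.

(NH4)2[Cr(acac)(NCS)2(OH)2]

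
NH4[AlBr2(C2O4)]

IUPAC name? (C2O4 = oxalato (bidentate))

ammonium dibromooxalatoaluminate(III)

The 1 ammonium counter-ion carries a total charge of +1, so each complex ion is 1−.
Ligand charges: 1×oxalato (-2 each), 2×bromo (-1 each); total -4. So Al + (-4) = 1−, giving Al = +3.
Ligands are named alphabetically: bromo before oxalato.
The complex ion is anionic, so aluminium takes the -ate form aluminate(III).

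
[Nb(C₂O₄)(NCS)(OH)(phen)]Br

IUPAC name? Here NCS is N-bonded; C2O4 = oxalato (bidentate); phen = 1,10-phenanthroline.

hydroxoisothiocyanatooxalato(1,10-phenanthroline)niobium(V) bromide

The 1 bromide counter-ion carries a total charge of -1, so each complex ion is 1+.
Ligand charges: 1×isothiocyanato (-1 each), 1×hydroxo (-1 each), 1×oxalato (-2 each), 1×1,10-phenanthroline (neutral); total -4. So Nb + (-4) = 1+, giving Nb = +5.
Ligands are named alphabetically: hydroxo before isothiocyanato before oxalato before phenanthroline.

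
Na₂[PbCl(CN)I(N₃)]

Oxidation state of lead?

2 sodium outside the brackets (+1 each) → the complex ion is 2−.
Ligand charges: 1×Cl = -1; 1×N3 = -1; 1×CN = -1; 1×I = -1; sum -4.
Pb + (-4) = 2− ⇒ Pb is +2.

+2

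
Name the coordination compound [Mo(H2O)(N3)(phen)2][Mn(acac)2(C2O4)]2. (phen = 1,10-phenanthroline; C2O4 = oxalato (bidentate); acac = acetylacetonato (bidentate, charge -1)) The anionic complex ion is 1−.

Both ions are complex: the cation is named first with the plain metal name, the anion second with the -ate form; each ion's ligands are alphabetised independently.
The complex anion is given as 1−; its ligand charges sum to -4, so Mn = +3.
With 2 anions per cation, the cation must be 2×1 = 2+.
Cation: ligand charges sum to -1; for the ion to be 2+, Mo = +3.

aquaazidobis(1,10-phenanthroline)molybdenum(III) bis(acetylacetonato)oxalatomanganate(III)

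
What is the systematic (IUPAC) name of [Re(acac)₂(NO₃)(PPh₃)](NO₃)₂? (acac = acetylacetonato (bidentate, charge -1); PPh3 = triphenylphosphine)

bis(acetylacetonato)nitrato(triphenylphosphine)rhenium(V) nitrate

The 2 nitrate counter-ions carry a total charge of -2, so each complex ion is 2+.
Ligand charges: 2×acetylacetonato (-1 each), 1×triphenylphosphine (neutral), 1×nitrato (-1 each); total -3. So Re + (-3) = 2+, giving Re = +5.
Ligands are named alphabetically: acetylacetonato before nitrato before triphenylphosphine.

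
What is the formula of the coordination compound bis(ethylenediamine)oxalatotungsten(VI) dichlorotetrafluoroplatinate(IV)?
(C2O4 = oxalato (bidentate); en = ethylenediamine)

[W(C2O4)(en)2][PtCl2F4]2

Cation [W…]: ligand charges -2, W(VI) ⇒ ion charge 4+.
Anion [Pt…]: ligand charges -6, Pt(IV) ⇒ ion charge 2−.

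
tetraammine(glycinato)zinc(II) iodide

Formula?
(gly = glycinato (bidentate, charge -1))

Ligands: 1 glycinato (gly, -1), 4 ammine (NH3, neutral). Ligand charge sum = -1.
With Zn in oxidation state +2, the complex ion is [Zn...]^1+.
Charge balance with iodide (-1) requires 1 complex ion per 1 iodide.

[Zn(gly)(NH3)4]I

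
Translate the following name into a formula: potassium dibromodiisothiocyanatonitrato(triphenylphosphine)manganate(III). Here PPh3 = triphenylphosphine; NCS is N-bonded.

Ligands: 1 triphenylphosphine (PPh3, neutral), 2 bromo (Br, -1), 1 nitrato (NO3, -1), 2 isothiocyanato (NCS, -1). Ligand charge sum = -5.
Charge balance with potassium (+1) requires 1 complex ion per 2 potassium.

K2[MnBr2(NCS)2(NO3)(PPh3)]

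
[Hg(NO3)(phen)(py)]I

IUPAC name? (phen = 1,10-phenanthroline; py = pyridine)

nitrato(1,10-phenanthroline)(pyridine)mercury(II) iodide

The 1 iodide counter-ion carries a total charge of -1, so each complex ion is 1+.
Ligand charges: 1×1,10-phenanthroline (neutral), 1×nitrato (-1 each), 1×pyridine (neutral); total -1. So Hg + (-1) = 1+, giving Hg = +2.
Ligands are named alphabetically: nitrato before phenanthroline before pyridine.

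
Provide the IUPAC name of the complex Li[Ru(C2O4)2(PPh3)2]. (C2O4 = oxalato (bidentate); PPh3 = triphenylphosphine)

The 1 lithium counter-ion carries a total charge of +1, so each complex ion is 1−.
Ligand charges: 2×oxalato (-2 each), 2×triphenylphosphine (neutral); total -4. So Ru + (-4) = 1−, giving Ru = +3.
Ligands are named alphabetically: oxalato before triphenylphosphine.
The complex ion is anionic, so ruthenium takes the -ate form ruthenate(III).

lithium dioxalatobis(triphenylphosphine)ruthenate(III)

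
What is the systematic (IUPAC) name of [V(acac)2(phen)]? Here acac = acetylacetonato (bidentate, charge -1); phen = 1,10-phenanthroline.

There is no counter-ion, so the complex is neutral overall.
Ligand charges: 2×acetylacetonato (-1 each), 1×1,10-phenanthroline (neutral); total -2. So V + (-2) = 0, giving V = +2.
Ligands are named alphabetically: acetylacetonato before phenanthroline.

bis(acetylacetonato)(1,10-phenanthroline)vanadium(II)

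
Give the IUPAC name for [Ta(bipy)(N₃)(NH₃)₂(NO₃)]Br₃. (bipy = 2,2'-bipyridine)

The 3 bromide counter-ions carry a total charge of -3, so each complex ion is 3+.
Ligand charges: 1×azido (-1 each), 1×2,2'-bipyridine (neutral), 2×ammine (neutral), 1×nitrato (-1 each); total -2. So Ta + (-2) = 3+, giving Ta = +5.
Ligands are named alphabetically: ammine before azido before bipyridine before nitrato.

diammineazido(2,2'-bipyridine)nitratotantalum(V) bromide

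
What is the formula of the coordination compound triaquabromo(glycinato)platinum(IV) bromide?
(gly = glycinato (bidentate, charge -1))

Ligands: 1 glycinato (gly, -1), 3 aqua (H2O, neutral), 1 bromo (Br, -1). Ligand charge sum = -2.
Charge balance with bromide (-1) requires 1 complex ion per 2 bromide.

[PtBr(gly)(H2O)3]Br2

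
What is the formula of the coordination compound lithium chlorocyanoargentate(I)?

Li[AgCl(CN)]

Ligands: 1 chloro (Cl, -1), 1 cyano (CN, -1). Ligand charge sum = -2.
With Ag in oxidation state +1, the complex ion is [Ag...]^1−.
Charge balance with lithium (+1) requires 1 complex ion per 1 lithium.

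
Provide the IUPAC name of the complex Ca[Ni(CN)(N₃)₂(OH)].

calcium diazidocyanohydroxonickelate(II)

The 1 calcium counter-ion carries a total charge of +2, so each complex ion is 2−.
Ligand charges: 1×cyano (-1 each), 1×hydroxo (-1 each), 2×azido (-1 each); total -4. So Ni + (-4) = 2−, giving Ni = +2.
Ligands are named alphabetically: azido before cyano before hydroxo.
The complex ion is anionic, so nickel takes the -ate form nickelate(II).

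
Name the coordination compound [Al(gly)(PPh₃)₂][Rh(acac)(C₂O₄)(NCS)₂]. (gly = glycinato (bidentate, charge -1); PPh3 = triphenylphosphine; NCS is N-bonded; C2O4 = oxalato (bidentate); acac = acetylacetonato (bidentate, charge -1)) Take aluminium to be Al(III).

Both ions are complex: the cation is named first with the plain metal name, the anion second with the -ate form; each ion's ligands are alphabetised independently.
Al is given as +3; the cation's ligand charges sum to -1, so the complex cation is 2+.
A 1:1 salt means the anion carries the equal and opposite charge, 2−.
Anion: ligand charges sum to -5; for the ion to be 2−, Rh = +3.

(glycinato)bis(triphenylphosphine)aluminium(III) (acetylacetonato)diisothiocyanatooxalatorhodate(III)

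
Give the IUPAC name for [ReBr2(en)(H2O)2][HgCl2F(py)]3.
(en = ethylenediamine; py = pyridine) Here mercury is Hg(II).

Hg is given as +2; the anion's ligand charges sum to -3, so the complex anion is 1−.
With 3 anions per cation, the cation must be 3×1 = 3+.
Cation: ligand charges sum to -2; for the ion to be 3+, Re = +5.

diaquadibromo(ethylenediamine)rhenium(V) dichlorofluoro(pyridine)mercurate(II)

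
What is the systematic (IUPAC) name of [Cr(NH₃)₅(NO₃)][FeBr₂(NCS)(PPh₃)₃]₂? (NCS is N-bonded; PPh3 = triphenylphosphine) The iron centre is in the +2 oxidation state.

Fe is given as +2; the anion's ligand charges sum to -3, so the complex anion is 1−.
With 2 anions per cation, the cation must be 2×1 = 2+.
Cation: ligand charges sum to -1; for the ion to be 2+, Cr = +3.

pentaamminenitratochromium(III) dibromoisothiocyanatotris(triphenylphosphine)ferrate(II)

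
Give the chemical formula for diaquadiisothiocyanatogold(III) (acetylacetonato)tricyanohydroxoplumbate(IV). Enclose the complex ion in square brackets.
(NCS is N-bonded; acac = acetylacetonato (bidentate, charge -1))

Cation [Au…]: ligand charges -2, Au(III) ⇒ ion charge 1+.
Anion [Pb…]: ligand charges -5, Pb(IV) ⇒ ion charge 1−.
One 1+ cation balances one 1− anion.

[Au(H2O)2(NCS)2][Pb(acac)(CN)3(OH)]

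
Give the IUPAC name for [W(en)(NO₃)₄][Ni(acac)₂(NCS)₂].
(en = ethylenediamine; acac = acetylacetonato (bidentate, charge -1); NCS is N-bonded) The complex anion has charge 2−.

(ethylenediamine)tetranitratotungsten(VI) bis(acetylacetonato)diisothiocyanatonickelate(II)

Both ions are complex: the cation is named first with the plain metal name, the anion second with the -ate form; each ion's ligands are alphabetised independently.
The complex anion is given as 2−; its ligand charges sum to -4, so Ni = +2.
A 1:1 salt means the cation carries the equal and opposite charge, 2+.
Cation: ligand charges sum to -4; for the ion to be 2+, W = +6.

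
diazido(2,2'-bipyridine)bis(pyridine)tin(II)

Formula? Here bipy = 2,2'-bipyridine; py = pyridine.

Ligands: 1 2,2'-bipyridine (bipy, neutral), 2 pyridine (py, neutral), 2 azido (N3, -1). Ligand charge sum = -2.
With Sn in oxidation state +2, the complex ion is [Sn...].

[Sn(bipy)(N3)2(py)2]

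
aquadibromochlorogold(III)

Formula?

Ligands: 2 bromo (Br, -1), 1 aqua (H2O, neutral), 1 chloro (Cl, -1). Ligand charge sum = -3.
With Au in oxidation state +3, the complex ion is [Au...].

[AuBr2Cl(H2O)]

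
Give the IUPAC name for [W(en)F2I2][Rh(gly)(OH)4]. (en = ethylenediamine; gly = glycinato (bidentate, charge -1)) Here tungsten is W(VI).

Both ions are complex: the cation is named first with the plain metal name, the anion second with the -ate form; each ion's ligands are alphabetised independently.
W is given as +6; the cation's ligand charges sum to -4, so the complex cation is 2+.
A 1:1 salt means the anion carries the equal and opposite charge, 2−.
Anion: ligand charges sum to -5; for the ion to be 2−, Rh = +3.

(ethylenediamine)difluorodiiodotungsten(VI) (glycinato)tetrahydroxorhodate(III)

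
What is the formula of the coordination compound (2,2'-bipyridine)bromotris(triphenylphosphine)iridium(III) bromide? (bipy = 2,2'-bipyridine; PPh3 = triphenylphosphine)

[Ir(bipy)Br(PPh3)3]Br2

Ligands: 1 2,2'-bipyridine (bipy, neutral), 1 bromo (Br, -1), 3 triphenylphosphine (PPh3, neutral). Ligand charge sum = -1.
With Ir in oxidation state +3, the complex ion is [Ir...]^2+.
Charge balance with bromide (-1) requires 1 complex ion per 2 bromide.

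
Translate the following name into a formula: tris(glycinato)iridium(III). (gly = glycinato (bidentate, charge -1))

Ligands: 3 glycinato (gly, -1). Ligand charge sum = -3.
With Ir in oxidation state +3, the complex ion is [Ir...].

[Ir(gly)3]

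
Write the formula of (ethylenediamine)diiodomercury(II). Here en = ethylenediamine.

Ligands: 1 ethylenediamine (en, neutral), 2 iodo (I, -1). Ligand charge sum = -2.
With Hg in oxidation state +2, the complex ion is [Hg...].

[Hg(en)I2]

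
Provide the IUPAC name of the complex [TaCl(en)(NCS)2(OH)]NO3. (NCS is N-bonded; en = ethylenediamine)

chloro(ethylenediamine)hydroxodiisothiocyanatotantalum(V) nitrate

The 1 nitrate counter-ion carries a total charge of -1, so each complex ion is 1+.
Ligand charges: 2×isothiocyanato (-1 each), 1×hydroxo (-1 each), 1×ethylenediamine (neutral), 1×chloro (-1 each); total -4. So Ta + (-4) = 1+, giving Ta = +5.
Ligands are named alphabetically: chloro before ethylenediamine before hydroxo before isothiocyanato.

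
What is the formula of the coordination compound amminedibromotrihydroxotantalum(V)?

Ligands: 2 bromo (Br, -1), 1 ammine (NH3, neutral), 3 hydroxo (OH, -1). Ligand charge sum = -5.
With Ta in oxidation state +5, the complex ion is [Ta...].

[TaBr2(NH3)(OH)3]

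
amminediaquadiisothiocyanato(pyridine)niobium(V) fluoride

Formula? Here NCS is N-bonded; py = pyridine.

Ligands: 1 ammine (NH3, neutral), 2 isothiocyanato (NCS, -1), 1 pyridine (py, neutral), 2 aqua (H2O, neutral). Ligand charge sum = -2.
Charge balance with fluoride (-1) requires 1 complex ion per 3 fluoride.

[Nb(H2O)2(NCS)2(NH3)(py)]F3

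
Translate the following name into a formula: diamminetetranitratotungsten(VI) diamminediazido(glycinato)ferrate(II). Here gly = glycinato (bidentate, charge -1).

Cation [W…]: ligand charges -4, W(VI) ⇒ ion charge 2+.
Anion [Fe…]: ligand charges -3, Fe(II) ⇒ ion charge 1−.

[W(NH3)2(NO3)4][Fe(gly)(N3)2(NH3)2]2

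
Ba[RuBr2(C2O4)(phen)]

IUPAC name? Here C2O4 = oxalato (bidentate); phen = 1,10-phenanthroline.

The 1 barium counter-ion carries a total charge of +2, so each complex ion is 2−.
Ligand charges: 2×bromo (-1 each), 1×oxalato (-2 each), 1×1,10-phenanthroline (neutral); total -4. So Ru + (-4) = 2−, giving Ru = +2.
Ligands are named alphabetically: bromo before oxalato before phenanthroline.
The complex ion is anionic, so ruthenium takes the -ate form ruthenate(II).

barium dibromooxalato(1,10-phenanthroline)ruthenate(II)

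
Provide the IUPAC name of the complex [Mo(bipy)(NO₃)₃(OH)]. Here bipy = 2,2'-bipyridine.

There is no counter-ion, so the complex is neutral overall.
Ligand charges: 3×nitrato (-1 each), 1×2,2'-bipyridine (neutral), 1×hydroxo (-1 each); total -4. So Mo + (-4) = 0, giving Mo = +4.
Ligands are named alphabetically: bipyridine before hydroxo before nitrato.

(2,2'-bipyridine)hydroxotrinitratomolybdenum(IV)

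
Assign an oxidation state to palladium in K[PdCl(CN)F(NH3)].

+2

1 potassium outside the brackets (+1 each) → the complex ion is 1−.
Ligand charges: 1×Cl = -1; 1×CN = -1; 1×F = -1; 1×NH3 neutral; sum -3.
Pd + (-3) = 1− ⇒ Pd is +2.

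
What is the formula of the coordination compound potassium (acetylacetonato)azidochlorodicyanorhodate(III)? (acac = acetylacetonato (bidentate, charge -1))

Ligands: 1 azido (N3, -1), 1 acetylacetonato (acac, -1), 1 chloro (Cl, -1), 2 cyano (CN, -1). Ligand charge sum = -5.
Charge balance with potassium (+1) requires 1 complex ion per 2 potassium.

K2[Rh(acac)Cl(CN)2(N3)]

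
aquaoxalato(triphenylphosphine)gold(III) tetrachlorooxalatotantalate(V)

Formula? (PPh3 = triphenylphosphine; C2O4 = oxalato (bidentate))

[Au(C2O4)(H2O)(PPh3)][Ta(C2O4)Cl4]

Cation [Au…]: ligand charges -2, Au(III) ⇒ ion charge 1+.
Anion [Ta…]: ligand charges -6, Ta(V) ⇒ ion charge 1−.
One 1+ cation balances one 1− anion.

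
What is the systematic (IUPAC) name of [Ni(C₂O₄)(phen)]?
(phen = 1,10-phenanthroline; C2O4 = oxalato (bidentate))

There is no counter-ion, so the complex is neutral overall.
Ligand charges: 1×1,10-phenanthroline (neutral), 1×oxalato (-2 each); total -2. So Ni + (-2) = 0, giving Ni = +2.
Ligands are named alphabetically: oxalato before phenanthroline.

oxalato(1,10-phenanthroline)nickel(II)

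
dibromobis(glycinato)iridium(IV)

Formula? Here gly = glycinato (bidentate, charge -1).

[IrBr2(gly)2]

Ligands: 2 glycinato (gly, -1), 2 bromo (Br, -1). Ligand charge sum = -4.
With Ir in oxidation state +4, the complex ion is [Ir...].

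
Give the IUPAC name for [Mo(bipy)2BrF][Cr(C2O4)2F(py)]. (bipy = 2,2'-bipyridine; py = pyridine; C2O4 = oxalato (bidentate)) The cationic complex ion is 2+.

Both ions are complex: the cation is named first with the plain metal name, the anion second with the -ate form; each ion's ligands are alphabetised independently.
The complex cation is given as 2+; its ligand charges sum to -2, so Mo = +4.
A 1:1 salt means the anion carries the equal and opposite charge, 2−.
Anion: ligand charges sum to -5; for the ion to be 2−, Cr = +3.

bis(2,2'-bipyridine)bromofluoromolybdenum(IV) fluorodioxalato(pyridine)chromate(III)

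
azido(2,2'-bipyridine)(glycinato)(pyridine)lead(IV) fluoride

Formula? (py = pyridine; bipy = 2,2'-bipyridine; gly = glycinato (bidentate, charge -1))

Ligands: 1 pyridine (py, neutral), 1 2,2'-bipyridine (bipy, neutral), 1 glycinato (gly, -1), 1 azido (N3, -1). Ligand charge sum = -2.
Charge balance with fluoride (-1) requires 1 complex ion per 2 fluoride.

[Pb(bipy)(gly)(N3)(py)]F2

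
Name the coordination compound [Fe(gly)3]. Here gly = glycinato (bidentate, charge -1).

tris(glycinato)iron(III)

There is no counter-ion, so the complex is neutral overall.
Ligand charges: 3×glycinato (-1 each); total -3. So Fe + (-3) = 0, giving Fe = +3.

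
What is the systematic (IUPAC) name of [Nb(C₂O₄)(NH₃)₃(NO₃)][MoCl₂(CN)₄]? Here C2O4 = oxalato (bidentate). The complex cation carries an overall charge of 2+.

Both ions are complex: the cation is named first with the plain metal name, the anion second with the -ate form; each ion's ligands are alphabetised independently.
The complex cation is given as 2+; its ligand charges sum to -3, so Nb = +5.
A 1:1 salt means the anion carries the equal and opposite charge, 2−.
Anion: ligand charges sum to -6; for the ion to be 2−, Mo = +4.

triamminenitratooxalatoniobium(V) dichlorotetracyanomolybdate(IV)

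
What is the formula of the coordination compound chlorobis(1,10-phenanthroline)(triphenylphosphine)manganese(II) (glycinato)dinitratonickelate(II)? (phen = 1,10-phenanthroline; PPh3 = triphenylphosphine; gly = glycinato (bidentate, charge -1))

[MnCl(phen)2(PPh3)][Ni(gly)(NO3)2]

Cation [Mn…]: ligand charges -1, Mn(II) ⇒ ion charge 1+.
Anion [Ni…]: ligand charges -3, Ni(II) ⇒ ion charge 1−.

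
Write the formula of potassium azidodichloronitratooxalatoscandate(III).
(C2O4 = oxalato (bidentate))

K3[Sc(C2O4)Cl2(N3)(NO3)]

Ligands: 1 oxalato (C2O4, -2), 2 chloro (Cl, -1), 1 nitrato (NO3, -1), 1 azido (N3, -1). Ligand charge sum = -6.
Charge balance with potassium (+1) requires 1 complex ion per 3 potassium.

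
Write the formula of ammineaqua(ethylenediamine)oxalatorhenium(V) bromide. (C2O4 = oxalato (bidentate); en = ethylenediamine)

[Re(C2O4)(en)(H2O)(NH3)]Br3

Ligands: 1 ammine (NH3, neutral), 1 aqua (H2O, neutral), 1 oxalato (C2O4, -2), 1 ethylenediamine (en, neutral). Ligand charge sum = -2.
With Re in oxidation state +5, the complex ion is [Re...]^3+.
Charge balance with bromide (-1) requires 1 complex ion per 3 bromide.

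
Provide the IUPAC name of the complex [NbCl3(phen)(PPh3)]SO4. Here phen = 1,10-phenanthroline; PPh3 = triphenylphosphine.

The 1 sulfate counter-ion carries a total charge of -2, so each complex ion is 2+.
Ligand charges: 1×1,10-phenanthroline (neutral), 1×triphenylphosphine (neutral), 3×chloro (-1 each); total -3. So Nb + (-3) = 2+, giving Nb = +5.
Ligands are named alphabetically: chloro before phenanthroline before triphenylphosphine.

trichloro(1,10-phenanthroline)(triphenylphosphine)niobium(V) sulfate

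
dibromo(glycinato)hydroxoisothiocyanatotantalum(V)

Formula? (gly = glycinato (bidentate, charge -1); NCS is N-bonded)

[TaBr2(gly)(NCS)(OH)]

Ligands: 1 hydroxo (OH, -1), 1 glycinato (gly, -1), 2 bromo (Br, -1), 1 isothiocyanato (NCS, -1). Ligand charge sum = -5.
With Ta in oxidation state +5, the complex ion is [Ta...].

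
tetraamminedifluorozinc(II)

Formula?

Ligands: 4 ammine (NH3, neutral), 2 fluoro (F, -1). Ligand charge sum = -2.
With Zn in oxidation state +2, the complex ion is [Zn...].

[ZnF2(NH3)4]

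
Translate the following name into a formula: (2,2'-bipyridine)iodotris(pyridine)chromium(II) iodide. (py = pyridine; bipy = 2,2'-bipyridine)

Ligands: 3 pyridine (py, neutral), 1 2,2'-bipyridine (bipy, neutral), 1 iodo (I, -1). Ligand charge sum = -1.
With Cr in oxidation state +2, the complex ion is [Cr...]^1+.
Charge balance with iodide (-1) requires 1 complex ion per 1 iodide.

[Cr(bipy)I(py)3]I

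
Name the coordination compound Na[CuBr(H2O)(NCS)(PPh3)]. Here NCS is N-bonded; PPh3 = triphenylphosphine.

sodium aquabromoisothiocyanato(triphenylphosphine)cuprate(I)

The 1 sodium counter-ion carries a total charge of +1, so each complex ion is 1−.
Ligand charges: 1×aqua (neutral), 1×isothiocyanato (-1 each), 1×bromo (-1 each), 1×triphenylphosphine (neutral); total -2. So Cu + (-2) = 1−, giving Cu = +1.
The complex ion is anionic, so copper takes the -ate form cuprate(I).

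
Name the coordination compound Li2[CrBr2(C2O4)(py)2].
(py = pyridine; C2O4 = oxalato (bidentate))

lithium dibromooxalatobis(pyridine)chromate(II)

The 2 lithium counter-ions carry a total charge of +2, so each complex ion is 2−.
Ligand charges: 2×bromo (-1 each), 2×pyridine (neutral), 1×oxalato (-2 each); total -4. So Cr + (-4) = 2−, giving Cr = +2.
The complex ion is anionic, so chromium takes the -ate form chromate(II).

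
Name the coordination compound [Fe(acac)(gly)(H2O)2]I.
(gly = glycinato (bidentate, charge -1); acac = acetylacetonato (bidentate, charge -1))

The 1 iodide counter-ion carries a total charge of -1, so each complex ion is 1+.
Ligand charges: 2×aqua (neutral), 1×glycinato (-1 each), 1×acetylacetonato (-1 each); total -2. So Fe + (-2) = 1+, giving Fe = +3.
Ligands are named alphabetically: acetylacetonato before aqua before glycinato.

(acetylacetonato)diaqua(glycinato)iron(III) iodide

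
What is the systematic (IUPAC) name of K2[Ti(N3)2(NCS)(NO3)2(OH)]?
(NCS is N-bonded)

The 2 potassium counter-ions carry a total charge of +2, so each complex ion is 2−.
Ligand charges: 1×isothiocyanato (-1 each), 1×hydroxo (-1 each), 2×azido (-1 each), 2×nitrato (-1 each); total -6. So Ti + (-6) = 2−, giving Ti = +4.
Ligands are named alphabetically: azido before hydroxo before isothiocyanato before nitrato.
The complex ion is anionic, so titanium takes the -ate form titanate(IV).

potassium diazidohydroxoisothiocyanatodinitratotitanate(IV)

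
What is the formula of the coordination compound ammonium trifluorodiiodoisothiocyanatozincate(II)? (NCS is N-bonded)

(NH4)4[ZnF3I2(NCS)]

Ligands: 2 iodo (I, -1), 1 isothiocyanato (NCS, -1), 3 fluoro (F, -1). Ligand charge sum = -6.
Charge balance with ammonium (+1) requires 1 complex ion per 4 ammonium.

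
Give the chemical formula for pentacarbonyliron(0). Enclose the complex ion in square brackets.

[Fe(CO)5]

Ligands: 5 carbonyl (CO, neutral). Ligand charge sum = 0.
With Fe in oxidation state 0, the complex ion is [Fe...].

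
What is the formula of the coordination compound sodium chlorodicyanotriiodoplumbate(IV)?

Ligands: 2 cyano (CN, -1), 1 chloro (Cl, -1), 3 iodo (I, -1). Ligand charge sum = -6.
With Pb in oxidation state +4, the complex ion is [Pb...]^2−.
Charge balance with sodium (+1) requires 1 complex ion per 2 sodium.

Na2[PbCl(CN)2I3]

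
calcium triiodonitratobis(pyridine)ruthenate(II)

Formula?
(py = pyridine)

Ligands: 2 pyridine (py, neutral), 1 nitrato (NO3, -1), 3 iodo (I, -1). Ligand charge sum = -4.
With Ru in oxidation state +2, the complex ion is [Ru...]^2−.
Charge balance with calcium (+2) requires 1 complex ion per 1 calcium.

Ca[RuI3(NO3)(py)2]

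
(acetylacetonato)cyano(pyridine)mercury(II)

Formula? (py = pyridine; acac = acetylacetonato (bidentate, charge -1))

[Hg(acac)(CN)(py)]

Ligands: 1 pyridine (py, neutral), 1 cyano (CN, -1), 1 acetylacetonato (acac, -1). Ligand charge sum = -2.
With Hg in oxidation state +2, the complex ion is [Hg...].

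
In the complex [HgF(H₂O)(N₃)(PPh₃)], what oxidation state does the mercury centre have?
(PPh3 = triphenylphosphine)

+2

No counter-ion: the bracketed complex is neutral.
Ligand charges: 1×F = -1; 1×N3 = -1; 1×PPh3 neutral; 1×H2O neutral; sum -2.
Hg + (-2) = 0 ⇒ Hg is +2.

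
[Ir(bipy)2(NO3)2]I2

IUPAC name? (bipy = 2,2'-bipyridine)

bis(2,2'-bipyridine)dinitratoiridium(IV) iodide

The 2 iodide counter-ions carry a total charge of -2, so each complex ion is 2+.
Ligand charges: 2×nitrato (-1 each), 2×2,2'-bipyridine (neutral); total -2. So Ir + (-2) = 2+, giving Ir = +4.
Ligands are named alphabetically: bipyridine before nitrato.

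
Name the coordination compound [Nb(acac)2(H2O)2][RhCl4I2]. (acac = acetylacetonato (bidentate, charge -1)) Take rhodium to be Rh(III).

Both ions are complex: the cation is named first with the plain metal name, the anion second with the -ate form; each ion's ligands are alphabetised independently.
Rh is given as +3; the anion's ligand charges sum to -6, so the complex anion is 3−.
A 1:1 salt means the cation carries the equal and opposite charge, 3+.
Cation: ligand charges sum to -2; for the ion to be 3+, Nb = +5.

bis(acetylacetonato)diaquaniobium(V) tetrachlorodiiodorhodate(III)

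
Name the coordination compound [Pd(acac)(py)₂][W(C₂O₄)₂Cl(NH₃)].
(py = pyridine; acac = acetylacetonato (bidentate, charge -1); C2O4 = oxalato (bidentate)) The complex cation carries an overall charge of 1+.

Both ions are complex: the cation is named first with the plain metal name, the anion second with the -ate form; each ion's ligands are alphabetised independently.
The complex cation is given as 1+; its ligand charges sum to -1, so Pd = +2.
A 1:1 salt means the anion carries the equal and opposite charge, 1−.
Anion: ligand charges sum to -5; for the ion to be 1−, W = +4.

(acetylacetonato)bis(pyridine)palladium(II) amminechlorodioxalatotungstate(IV)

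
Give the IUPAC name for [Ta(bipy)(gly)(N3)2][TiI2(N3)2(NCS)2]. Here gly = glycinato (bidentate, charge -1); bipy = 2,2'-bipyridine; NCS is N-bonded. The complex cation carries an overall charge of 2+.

diazido(2,2'-bipyridine)(glycinato)tantalum(V) diazidodiiododiisothiocyanatotitanate(IV)

Both ions are complex: the cation is named first with the plain metal name, the anion second with the -ate form; each ion's ligands are alphabetised independently.
The complex cation is given as 2+; its ligand charges sum to -3, so Ta = +5.
A 1:1 salt means the anion carries the equal and opposite charge, 2−.
Anion: ligand charges sum to -6; for the ion to be 2−, Ti = +4.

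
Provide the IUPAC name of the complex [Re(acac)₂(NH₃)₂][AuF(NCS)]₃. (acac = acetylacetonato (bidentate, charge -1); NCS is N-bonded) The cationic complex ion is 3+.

Both ions are complex: the cation is named first with the plain metal name, the anion second with the -ate form; each ion's ligands are alphabetised independently.
The complex cation is given as 3+; its ligand charges sum to -2, so Re = +5.
With 3 anions per cation, each anion must be 3/3 = 1−.
Anion: ligand charges sum to -2; for the ion to be 1−, Au = +1.

bis(acetylacetonato)diamminerhenium(V) fluoroisothiocyanatoaurate(I)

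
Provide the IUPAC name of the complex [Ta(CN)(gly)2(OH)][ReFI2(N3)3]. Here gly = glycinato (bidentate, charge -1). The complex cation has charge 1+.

cyanobis(glycinato)hydroxotantalum(V) triazidofluorodiiodorhenate(V)

Both ions are complex: the cation is named first with the plain metal name, the anion second with the -ate form; each ion's ligands are alphabetised independently.
The complex cation is given as 1+; its ligand charges sum to -4, so Ta = +5.
A 1:1 salt means the anion carries the equal and opposite charge, 1−.
Anion: ligand charges sum to -6; for the ion to be 1−, Re = +5.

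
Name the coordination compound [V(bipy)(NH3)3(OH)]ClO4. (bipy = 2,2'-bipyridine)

The 1 perchlorate counter-ion carries a total charge of -1, so each complex ion is 1+.
Ligand charges: 1×hydroxo (-1 each), 1×2,2'-bipyridine (neutral), 3×ammine (neutral); total -1. So V + (-1) = 1+, giving V = +2.
Ligands are named alphabetically: ammine before bipyridine before hydroxo.

triammine(2,2'-bipyridine)hydroxovanadium(II) perchlorate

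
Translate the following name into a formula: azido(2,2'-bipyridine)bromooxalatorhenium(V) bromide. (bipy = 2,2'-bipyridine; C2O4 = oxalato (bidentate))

[Re(bipy)Br(C2O4)(N3)]Br

Ligands: 1 azido (N3, -1), 1 bromo (Br, -1), 1 2,2'-bipyridine (bipy, neutral), 1 oxalato (C2O4, -2). Ligand charge sum = -4.
With Re in oxidation state +5, the complex ion is [Re...]^1+.
Charge balance with bromide (-1) requires 1 complex ion per 1 bromide.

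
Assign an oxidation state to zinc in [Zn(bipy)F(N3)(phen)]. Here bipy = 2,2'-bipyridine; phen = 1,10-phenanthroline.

No counter-ion: the bracketed complex is neutral.
Ligand charges: 1×N3 = -1; 1×bipy neutral; 1×phen neutral; 1×F = -1; sum -2.
Zn + (-2) = 0 ⇒ Zn is +2.

+2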